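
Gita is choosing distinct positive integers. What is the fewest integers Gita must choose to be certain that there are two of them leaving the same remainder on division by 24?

The 24 residue classes mod 24 are the pigeonholes.
With 24 integers one could put 1 in each residue class and have no class reach 2.
The 25th integer pushes some class to 2, so 24·1 + 1 = 25.

25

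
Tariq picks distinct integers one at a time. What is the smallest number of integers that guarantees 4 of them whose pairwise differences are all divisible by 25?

76

Integers whose pairwise differences are multiples of 25 are exactly those sharing a remainder mod 25. Pigeonhole: the 25 residue classes mod 25 are the pigeonholes.
With 75 integers one could put 3 in each residue class and have no class reach 4.
The 76th integer pushes some class to 4, so 25·3 + 1 = 76.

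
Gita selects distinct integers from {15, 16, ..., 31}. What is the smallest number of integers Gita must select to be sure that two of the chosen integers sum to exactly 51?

12

A set avoiding the sum 51 can contain at most one of each pair {x, 51−x}, plus the 5 elements whose complement lies outside the range.
The integers 15, …, 25 (11 of them) are such a set: any two sum to at least 15+16 = 31 and at most 24+25 = 49 < 51.
Pigeonhole: any 12th integer completes one of the 6 pairs, so 12 choices force a sum of 51.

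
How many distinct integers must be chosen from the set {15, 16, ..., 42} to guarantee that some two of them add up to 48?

Group the elements by complementary pair {x, 48−x}: {15,33}, {16,32}, {17,31}, …, giving 9 two-element pairs; the single value 24 (it cannot pair with itself since the integers are distinct); and 9 integers whose partner 48−x falls outside [15,42].
Treating each of those 19 groups as a pigeonhole, one can pick one integer per group — 19 integers — with no two summing to 48.
The 20th integer lands in an occupied pair, forcing a sum of 48.

20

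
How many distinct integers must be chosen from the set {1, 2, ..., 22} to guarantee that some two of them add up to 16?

16

A set avoiding the sum 16 can contain at most one of each pair {x, 16−x}, plus the 8 elements whose complement lies outside the range or equal to its own complement.
The integers 8, …, 22 (15 of them) are such a set: any two sum to at least 8+9 = 17 > 16.
By the pigeonhole principle, any 16th integer completes one of the 7 pairs, so 16 choices force a sum of 16.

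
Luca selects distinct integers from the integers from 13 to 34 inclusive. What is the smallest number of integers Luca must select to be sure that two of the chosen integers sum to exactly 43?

Group the elements by complementary pair {x, 43−x}: {13,30}, {14,29}, {15,28}, …, giving 9 two-element pairs and 4 integers whose partner 43−x falls outside [13,34].
Pigeonhole: treating each of those 13 groups as a pigeonhole, one can pick one integer per group — 13 integers — with no two summing to 43.
The 14th integer lands in an occupied pair, forcing a sum of 43.

14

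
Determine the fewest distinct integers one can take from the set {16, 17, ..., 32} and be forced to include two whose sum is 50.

11

A set avoiding the sum 50 can contain at most one of each pair {x, 50−x}, plus the 3 elements whose complement lies outside the range or equal to its own complement.
The integers 16, …, 25 (10 of them) are such a set: any two sum to at least 16+17 = 33 and at most 24+25 = 49 < 50.
Any 11th integer completes one of the 7 pairs, so 11 choices force a sum of 50.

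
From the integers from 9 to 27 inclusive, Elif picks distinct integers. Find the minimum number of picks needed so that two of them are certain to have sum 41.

13

A set avoiding the sum 41 can contain at most one of each pair {x, 41−x}, plus the 5 elements whose complement lies outside the range.
The integers 9, …, 20 (12 of them) are such a set: any two sum to at least 9+10 = 19 and at most 19+20 = 39 < 41.
Pigeonhole: any 13th integer completes one of the 7 pairs, so 13 choices force a sum of 41.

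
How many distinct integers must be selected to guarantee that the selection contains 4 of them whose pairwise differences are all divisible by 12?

Integers whose pairwise differences are multiples of 12 are exactly those sharing a remainder mod 12. The 12 residue classes mod 12 are the pigeonholes.
With 36 integers one could put 3 in each residue class and have no class reach 4.
The 37th integer pushes some class to 4, so 12·3 + 1 = 37.

37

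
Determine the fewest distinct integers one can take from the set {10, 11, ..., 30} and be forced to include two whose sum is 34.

15

Two chosen integers sum to 34 exactly when both halves of some pair {x, 34−x} with 10 ≤ x ≤ 34−x ≤ 24 are chosen — 7 such pairs.
The remaining 7 elements (those with no distinct partner in range) can never complete a 34-sum, so the worst case takes all of them and one from each pair: 7 + 7 = 14.
The 15th integer has to be the second member of some pair, so 14 + 1 = 15.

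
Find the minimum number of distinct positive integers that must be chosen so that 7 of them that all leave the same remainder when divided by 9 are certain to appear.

By the pigeonhole principle, the 9 residue classes mod 9 are the pigeonholes.
With 54 integers one could put 6 in each residue class and have no class reach 7.
The 55th integer pushes some class to 7, so 9·6 + 1 = 55.

55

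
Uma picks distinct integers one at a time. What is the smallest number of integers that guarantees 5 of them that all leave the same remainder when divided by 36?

The 36 residue classes mod 36 are the pigeonholes.
With 144 integers one could put 4 in each residue class and have no class reach 5.
The 145th integer pushes some class to 5, so 36·4 + 1 = 145.

145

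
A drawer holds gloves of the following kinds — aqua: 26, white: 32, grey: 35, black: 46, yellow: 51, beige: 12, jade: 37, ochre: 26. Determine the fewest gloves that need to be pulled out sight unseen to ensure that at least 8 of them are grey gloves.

238

In the worst case for collecting grey gloves, every non-grey glove comes out first.
There are 26 + 32 + 46 + 51 + 12 + 37 + 26 = 230 non-grey gloves altogether.
After those, each further glove must be grey, so 230 + 8 = 238 draws guarantee 8 grey gloves.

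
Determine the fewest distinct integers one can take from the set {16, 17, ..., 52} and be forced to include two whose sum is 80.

26

A set avoiding the sum 80 can contain at most one of each pair {x, 80−x}, plus the 13 elements whose complement lies outside the range or equal to its own complement.
The integers 16, …, 40 (25 of them) are such a set: any two sum to at least 16+17 = 33 and at most 39+40 = 79 < 80.
By the pigeonhole principle, any 26th integer completes one of the 12 pairs, so 26 choices force a sum of 80.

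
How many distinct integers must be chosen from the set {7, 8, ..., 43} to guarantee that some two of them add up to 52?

A set avoiding the sum 52 can contain at most one of each pair {x, 52−x}, plus the 3 elements whose complement lies outside the range or equal to its own complement.
The integers 7, …, 26 (20 of them) are such a set: any two sum to at least 7+8 = 15 and at most 25+26 = 51 < 52.
Pigeonhole: any 21st integer completes one of the 17 pairs, so 21 choices force a sum of 52.

21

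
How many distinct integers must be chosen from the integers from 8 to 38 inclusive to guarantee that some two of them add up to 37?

21

A set avoiding the sum 37 can contain at most one of each pair {x, 37−x}, plus the 9 elements whose complement lies outside the range.
The integers 19, …, 38 (20 of them) are such a set: any two sum to at least 19+20 = 39 > 37.
Any 21st integer completes one of the 11 pairs, so 21 choices force a sum of 37.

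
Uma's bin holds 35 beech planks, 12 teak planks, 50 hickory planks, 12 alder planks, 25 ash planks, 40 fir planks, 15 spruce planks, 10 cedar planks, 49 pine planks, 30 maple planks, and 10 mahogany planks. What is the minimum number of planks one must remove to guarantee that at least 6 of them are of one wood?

An adversary could hand out at most 5 planks per wood: 5 + 5 + 5 + 5 + 5 + 5 + 5 + 5 + 5 + 5 + 5 = 55 planks and still no wood has 6.
One more plank lands in a wood already at 5, so 56 draws are enough and 55 are not.

56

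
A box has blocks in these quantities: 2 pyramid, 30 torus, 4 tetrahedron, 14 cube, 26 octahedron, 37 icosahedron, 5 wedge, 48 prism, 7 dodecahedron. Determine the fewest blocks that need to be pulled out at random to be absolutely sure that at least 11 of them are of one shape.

69

An adversary could hand out at most 10 blocks per shape (4 shapes run out sooner): 2 + 10 + 4 + 10 + 10 + 10 + 5 + 10 + 7 = 68 blocks and still no shape has 11.
One more block lands in a shape already at 10, so 69 draws are enough and 68 are not.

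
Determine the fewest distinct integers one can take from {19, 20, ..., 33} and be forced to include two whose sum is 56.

11

A set avoiding the sum 56 can contain at most one of each pair {x, 56−x}, plus the 5 elements whose complement lies outside the range or equal to its own complement.
The integers 19, …, 28 (10 of them) are such a set: any two sum to at least 19+20 = 39 and at most 27+28 = 55 < 56.
By the pigeonhole principle, any 11th integer completes one of the 5 pairs, so 11 choices force a sum of 56.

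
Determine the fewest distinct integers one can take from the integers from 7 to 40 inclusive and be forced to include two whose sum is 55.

22

A set avoiding the sum 55 can contain at most one of each pair {x, 55−x}, plus the 8 elements whose complement lies outside the range.
The integers 7, …, 27 (21 of them) are such a set: any two sum to at least 7+8 = 15 and at most 26+27 = 53 < 55.
By pigeonhole, any 22nd integer completes one of the 13 pairs, so 22 choices force a sum of 55.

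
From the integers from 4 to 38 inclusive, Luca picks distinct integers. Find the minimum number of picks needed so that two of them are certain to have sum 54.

25

A set avoiding the sum 54 can contain at most one of each pair {x, 54−x}, plus the 13 elements whose complement lies outside the range or equal to its own complement.
The integers 4, …, 27 (24 of them) are such a set: any two sum to at least 4+5 = 9 and at most 26+27 = 53 < 54.
Any 25th integer completes one of the 11 pairs, so 25 choices force a sum of 54.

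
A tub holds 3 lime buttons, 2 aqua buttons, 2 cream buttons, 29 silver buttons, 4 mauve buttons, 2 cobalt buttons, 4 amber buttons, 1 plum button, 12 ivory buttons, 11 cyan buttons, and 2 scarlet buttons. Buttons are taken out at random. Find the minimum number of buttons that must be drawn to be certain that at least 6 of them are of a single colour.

By the pigeonhole principle, put each drawn button into a box by colour. The largest draw with every box below 6 takes min(count, 5) from each colour; colours with fewer than 5 contribute all they have.
Σ min(cᵢ, 5) = 3 + 2 + 2 + 5 + 4 + 2 + 4 + 1 + 5 + 5 + 2 = 35.
Draw number 35 + 1 = 36 must push one box to 6.

36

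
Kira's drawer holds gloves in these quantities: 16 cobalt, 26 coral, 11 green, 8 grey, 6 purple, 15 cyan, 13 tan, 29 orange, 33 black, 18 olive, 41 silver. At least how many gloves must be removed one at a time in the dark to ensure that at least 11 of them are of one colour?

Put each drawn glove into a box by colour. The largest draw with every box below 11 takes min(count, 10) from each colour; colours with fewer than 10 contribute all they have.
Σ min(cᵢ, 10) = 10 + 10 + 10 + 8 + 6 + 10 + 10 + 10 + 10 + 10 + 10 = 104.
Draw number 104 + 1 = 105 must push one box to 11.

105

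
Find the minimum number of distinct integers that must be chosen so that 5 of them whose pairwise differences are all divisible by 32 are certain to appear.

129

Integers whose pairwise differences are multiples of 32 are exactly those sharing a remainder mod 32. By the pigeonhole principle, the 32 residue classes mod 32 are the pigeonholes.
With 128 integers one could put 4 in each residue class and have no class reach 5.
The 129th integer pushes some class to 5, so 32·4 + 1 = 129.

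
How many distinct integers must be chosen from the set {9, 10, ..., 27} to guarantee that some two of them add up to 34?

Two chosen integers sum to 34 exactly when both halves of some pair {x, 34−x} with 9 ≤ x ≤ 34−x ≤ 25 are chosen — 8 such pairs.
The remaining 3 elements (those with no distinct partner in range) can never complete a 34-sum, so the worst case takes all of them and one from each pair: 3 + 8 = 11.
By pigeonhole, the 12th integer has to be the second member of some pair, so 11 + 1 = 12.

12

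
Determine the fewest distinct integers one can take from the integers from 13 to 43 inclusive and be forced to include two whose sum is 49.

A set avoiding the sum 49 can contain at most one of each pair {x, 49−x}, plus the 7 elements whose complement lies outside the range.
The integers 25, …, 43 (19 of them) are such a set: any two sum to at least 25+26 = 51 > 49.
Pigeonhole: any 20th integer completes one of the 12 pairs, so 20 choices force a sum of 49.

20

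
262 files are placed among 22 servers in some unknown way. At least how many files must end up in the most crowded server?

The 22 servers are the holes and the 262 files are the pigeons.
If every server held at most 11 files, the total would be at most 22 × 11 = 242, which is less than 262.
So some server holds at least ⌈262/22⌉ = 12 files.

12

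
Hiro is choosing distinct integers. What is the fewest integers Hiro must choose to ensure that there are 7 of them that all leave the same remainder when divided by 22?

By pigeonhole, the 22 residue classes mod 22 are the pigeonholes.
With 132 integers one could put 6 in each residue class and have no class reach 7.
The 133rd integer pushes some class to 7, so 22·6 + 1 = 133.

133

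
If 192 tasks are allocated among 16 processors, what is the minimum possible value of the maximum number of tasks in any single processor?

Pigeonhole: the 16 processors are the holes and the 192 tasks are the pigeons.
If every processor held at most 11 tasks, the total would be at most 16 × 11 = 176, which is less than 192.
So some processor holds at least ⌈192/16⌉ = 12 tasks.

12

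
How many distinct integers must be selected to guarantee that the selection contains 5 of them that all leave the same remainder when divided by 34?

By pigeonhole, the 34 residue classes mod 34 are the pigeonholes.
With 136 integers one could put 4 in each residue class and have no class reach 5.
The 137th integer pushes some class to 5, so 34·4 + 1 = 137.

137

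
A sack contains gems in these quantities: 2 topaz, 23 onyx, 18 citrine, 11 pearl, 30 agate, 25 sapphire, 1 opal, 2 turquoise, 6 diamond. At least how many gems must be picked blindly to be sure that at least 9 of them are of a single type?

52

The 9 types are the holes; the gems drawn are the pigeons.
To avoid 9 of any one type, the worst case takes at most 8 of each type, or every gem of a type that has fewer than 8.
That gives 2 + 8 + 8 + 8 + 8 + 8 + 1 + 2 + 6 = 51 gems with no type reaching 9.
The next gem forces some type to 9, so 51 + 1 = 52.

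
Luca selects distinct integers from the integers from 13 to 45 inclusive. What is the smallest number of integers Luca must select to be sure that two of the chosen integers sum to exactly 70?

A set avoiding the sum 70 can contain at most one of each pair {x, 70−x}, plus the 13 elements whose complement lies outside the range or equal to its own complement.
The integers 13, …, 35 (23 of them) are such a set: any two sum to at least 13+14 = 27 and at most 34+35 = 69 < 70.
Pigeonhole: any 24th integer completes one of the 10 pairs, so 24 choices force a sum of 70.

24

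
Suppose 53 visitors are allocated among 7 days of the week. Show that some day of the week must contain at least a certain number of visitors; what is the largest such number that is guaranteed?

Pigeonhole: the 7 days of the week are the holes and the 53 visitors are the pigeons.
If every day of the week held at most 7 visitors, the total would be at most 7 × 7 = 49, which is less than 53.
So some day of the week holds at least ⌈53/7⌉ = 8 visitors.

8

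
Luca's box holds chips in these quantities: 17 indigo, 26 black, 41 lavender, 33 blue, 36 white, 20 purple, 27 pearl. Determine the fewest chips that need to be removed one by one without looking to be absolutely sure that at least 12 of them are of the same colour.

Put each drawn chip into a box by colour. The largest draw with every box below 12 takes min(count, 11) from each colour.
Σ min(cᵢ, 11) = 11 + 11 + 11 + 11 + 11 + 11 + 11 = 77.
Draw number 77 + 1 = 78 must push one box to 12.

78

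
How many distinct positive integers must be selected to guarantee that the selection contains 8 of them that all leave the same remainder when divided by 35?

By pigeonhole, the 35 residue classes mod 35 are the pigeonholes.
With 245 integers one could put 7 in each residue class and have no class reach 8.
The 246th integer pushes some class to 8, so 35·7 + 1 = 246.

246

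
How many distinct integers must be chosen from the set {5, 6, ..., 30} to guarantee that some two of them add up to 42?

18

A set avoiding the sum 42 can contain at most one of each pair {x, 42−x}, plus the 8 elements whose complement lies outside the range or equal to its own complement.
The integers 5, …, 21 (17 of them) are such a set: any two sum to at least 5+6 = 11 and at most 20+21 = 41 < 42.
Pigeonhole: any 18th integer completes one of the 9 pairs, so 18 choices force a sum of 42.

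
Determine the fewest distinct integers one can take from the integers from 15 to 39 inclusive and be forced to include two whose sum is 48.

Group the elements by complementary pair {x, 48−x}: {15,33}, {16,32}, {17,31}, …, giving 9 two-element pairs, the single value 24 (it cannot pair with itself since the integers are distinct), and 6 integers whose partner 48−x falls outside [15,39].
Treating each of those 16 groups as a pigeonhole, one can pick one integer per group — 16 integers — with no two summing to 48.
The 17th integer lands in an occupied pair, forcing a sum of 48.

17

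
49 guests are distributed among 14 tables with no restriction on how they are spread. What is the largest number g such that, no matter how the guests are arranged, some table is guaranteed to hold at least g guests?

4

The 14 tables are the holes and the 49 guests are the pigeons.
If every table held at most 3 guests, the total would be at most 14 × 3 = 42, which is less than 49.
So some table holds at least ⌈49/14⌉ = 4 guests.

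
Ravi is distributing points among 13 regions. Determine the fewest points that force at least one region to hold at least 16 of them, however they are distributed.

With 195 points one could put exactly 15 in each of the 13 regions, and no region would reach 16.
One more point must land in a region that already has 15, giving it 16.
So 13 × 15 + 1 = 196 points are required.

196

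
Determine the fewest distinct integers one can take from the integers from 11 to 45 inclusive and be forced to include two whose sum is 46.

24

A set avoiding the sum 46 can contain at most one of each pair {x, 46−x}, plus the 11 elements whose complement lies outside the range or equal to its own complement.
The integers 23, …, 45 (23 of them) are such a set: any two sum to at least 23+24 = 47 > 46.
Any 24th integer completes one of the 12 pairs, so 24 choices force a sum of 46.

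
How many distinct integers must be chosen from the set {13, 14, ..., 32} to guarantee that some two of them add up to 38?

A set avoiding the sum 38 can contain at most one of each pair {x, 38−x}, plus the 8 elements whose complement lies outside the range or equal to its own complement.
The integers 19, …, 32 (14 of them) are such a set: any two sum to at least 19+20 = 39 > 38.
Any 15th integer completes one of the 6 pairs, so 15 choices force a sum of 38.

15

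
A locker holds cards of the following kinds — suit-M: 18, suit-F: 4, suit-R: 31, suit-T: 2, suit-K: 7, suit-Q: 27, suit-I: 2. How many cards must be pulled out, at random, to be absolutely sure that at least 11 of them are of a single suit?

46

An adversary could hand out at most 10 cards per suit (4 suits run out sooner): 10 + 4 + 10 + 2 + 7 + 10 + 2 = 45 cards and still no suit has 11.
Pigeonhole: one more card lands in a suit already at 10, so 46 draws are enough and 45 are not.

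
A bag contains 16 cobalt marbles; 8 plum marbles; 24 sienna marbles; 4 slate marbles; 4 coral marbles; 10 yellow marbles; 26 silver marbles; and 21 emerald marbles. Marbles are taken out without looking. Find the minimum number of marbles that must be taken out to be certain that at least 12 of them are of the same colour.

71

The 8 colours are the holes; the marbles drawn are the pigeons.
To avoid 12 of any one colour, the worst case takes at most 11 of each colour, or every marble of a colour that has fewer than 11.
That gives 11 + 8 + 11 + 4 + 4 + 10 + 11 + 11 = 70 marbles with no colour reaching 12.
The next marble forces some colour to 12, so 70 + 1 = 71.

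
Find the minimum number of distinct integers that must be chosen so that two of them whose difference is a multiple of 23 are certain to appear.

Integers whose pairwise differences are multiples of 23 are exactly those sharing a remainder mod 23. The 23 residue classes mod 23 are the pigeonholes.
With 23 integers one could put 1 in each residue class and have no class reach 2.
The 24th integer pushes some class to 2, so 23·1 + 1 = 24.

24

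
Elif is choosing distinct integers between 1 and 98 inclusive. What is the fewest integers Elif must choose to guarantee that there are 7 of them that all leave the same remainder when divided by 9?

By pigeonhole, the 9 residue classes mod 9 are the pigeonholes.
With 54 integers one could put 6 in each residue class and have no class reach 7.
The 55th integer pushes some class to 7, so 9·6 + 1 = 55.

55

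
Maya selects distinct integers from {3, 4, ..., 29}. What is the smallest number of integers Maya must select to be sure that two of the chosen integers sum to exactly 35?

A set avoiding the sum 35 can contain at most one of each pair {x, 35−x}, plus the 3 elements whose complement lies outside the range.
The integers 3, …, 17 (15 of them) are such a set: any two sum to at least 3+4 = 7 and at most 16+17 = 33 < 35.
Pigeonhole: any 16th integer completes one of the 12 pairs, so 16 choices force a sum of 35.

16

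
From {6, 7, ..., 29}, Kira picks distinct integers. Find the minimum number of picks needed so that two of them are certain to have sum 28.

A set avoiding the sum 28 can contain at most one of each pair {x, 28−x}, plus the 8 elements whose complement lies outside the range or equal to its own complement.
The integers 14, …, 29 (16 of them) are such a set: any two sum to at least 14+15 = 29 > 28.
Pigeonhole: any 17th integer completes one of the 8 pairs, so 17 choices force a sum of 28.

17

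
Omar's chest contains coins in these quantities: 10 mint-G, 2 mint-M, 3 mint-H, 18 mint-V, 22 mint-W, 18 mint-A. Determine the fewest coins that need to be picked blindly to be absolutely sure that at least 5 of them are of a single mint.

22

The 6 mints are the holes; the coins drawn are the pigeons.
To avoid 5 of any one mint, the worst case takes at most 4 of each mint, or every coin of a mint that has fewer than 4.
That gives 4 + 2 + 3 + 4 + 4 + 4 = 21 coins with no mint reaching 5.
The next coin forces some mint to 5, so 21 + 1 = 22.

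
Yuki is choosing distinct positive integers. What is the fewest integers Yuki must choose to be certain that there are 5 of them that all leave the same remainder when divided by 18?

73

The 18 residue classes mod 18 are the pigeonholes.
With 72 integers one could put 4 in each residue class and have no class reach 5.
The 73rd integer pushes some class to 5, so 18·4 + 1 = 73.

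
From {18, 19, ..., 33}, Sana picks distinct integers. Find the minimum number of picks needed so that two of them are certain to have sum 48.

Group the elements by complementary pair {x, 48−x}: {18,30}, {19,29}, {20,28}, …, giving 6 two-element pairs; the single value 24 (it cannot pair with itself since the integers are distinct); and 3 integers whose partner 48−x falls outside [18,33].
By pigeonhole, treating each of those 10 groups as a pigeonhole, one can pick one integer per group — 10 integers — with no two summing to 48.
The 11th integer lands in an occupied pair, forcing a sum of 48.

11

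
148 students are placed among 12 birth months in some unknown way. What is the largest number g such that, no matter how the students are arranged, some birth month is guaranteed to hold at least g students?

Pigeonhole: the 12 birth months are the holes and the 148 students are the pigeons.
If every birth month held at most 12 students, the total would be at most 12 × 12 = 144, which is less than 148.
So some birth month holds at least ⌈148/12⌉ = 13 students.

13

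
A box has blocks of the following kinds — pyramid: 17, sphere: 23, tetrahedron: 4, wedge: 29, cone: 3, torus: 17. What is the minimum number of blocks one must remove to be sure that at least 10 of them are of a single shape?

44

The 6 shapes are the holes; the blocks drawn are the pigeons.
To avoid 10 of any one shape, the worst case takes at most 9 of each shape, or every block of a shape that has fewer than 9.
That gives 9 + 9 + 4 + 9 + 3 + 9 = 43 blocks with no shape reaching 10.
The next block forces some shape to 10, so 43 + 1 = 44.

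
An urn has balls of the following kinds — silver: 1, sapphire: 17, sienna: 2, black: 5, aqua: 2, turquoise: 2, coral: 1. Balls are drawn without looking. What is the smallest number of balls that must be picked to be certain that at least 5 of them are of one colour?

17

By pigeonhole, put each drawn ball into a box by colour. The largest draw with every box below 5 takes min(count, 4) from each colour; colours with fewer than 4 contribute all they have.
Σ min(cᵢ, 4) = 1 + 4 + 2 + 4 + 2 + 2 + 1 = 16.
Draw number 16 + 1 = 17 must push one box to 5.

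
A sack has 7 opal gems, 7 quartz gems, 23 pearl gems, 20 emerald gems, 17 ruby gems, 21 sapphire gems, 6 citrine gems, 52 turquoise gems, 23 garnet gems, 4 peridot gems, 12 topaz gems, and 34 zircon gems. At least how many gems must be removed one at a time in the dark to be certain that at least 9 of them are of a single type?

89

The 12 types are the holes; the gems drawn are the pigeons.
To avoid 9 of any one type, the worst case takes at most 8 of each type, or every gem of a type that has fewer than 8.
That gives 7 + 7 + 8 + 8 + 8 + 8 + 6 + 8 + 8 + 4 + 8 + 8 = 88 gems with no type reaching 9.
The next gem forces some type to 9, so 88 + 1 = 89.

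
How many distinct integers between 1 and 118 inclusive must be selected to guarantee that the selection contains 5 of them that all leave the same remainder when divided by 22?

89

Pigeonhole: the 22 residue classes mod 22 are the pigeonholes.
With 88 integers one could put 4 in each residue class and have no class reach 5.
The 89th integer pushes some class to 5, so 22·4 + 1 = 89.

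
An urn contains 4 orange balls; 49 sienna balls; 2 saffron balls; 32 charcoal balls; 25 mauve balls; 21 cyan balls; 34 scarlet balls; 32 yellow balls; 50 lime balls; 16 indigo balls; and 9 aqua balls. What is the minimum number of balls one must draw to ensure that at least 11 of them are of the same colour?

96

An adversary could hand out at most 10 balls per colour (orange, saffron, aqua run out sooner): 4 + 10 + 2 + 10 + 10 + 10 + 10 + 10 + 10 + 10 + 9 = 95 balls and still no colour has 11.
One more ball lands in a colour already at 10, so 96 draws are enough and 95 are not.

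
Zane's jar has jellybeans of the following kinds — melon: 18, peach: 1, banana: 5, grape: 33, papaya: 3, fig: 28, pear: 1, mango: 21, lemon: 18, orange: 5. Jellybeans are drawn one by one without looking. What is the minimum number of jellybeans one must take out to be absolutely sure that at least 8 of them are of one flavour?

51

The 10 flavours are the holes; the jellybeans drawn are the pigeons.
To avoid 8 of any one flavour, the worst case takes at most 7 of each flavour, or every jellybean of a flavour that has fewer than 7.
That gives 7 + 1 + 5 + 7 + 3 + 7 + 1 + 7 + 7 + 5 = 50 jellybeans with no flavour reaching 8.
The next jellybean forces some flavour to 8, so 50 + 1 = 51.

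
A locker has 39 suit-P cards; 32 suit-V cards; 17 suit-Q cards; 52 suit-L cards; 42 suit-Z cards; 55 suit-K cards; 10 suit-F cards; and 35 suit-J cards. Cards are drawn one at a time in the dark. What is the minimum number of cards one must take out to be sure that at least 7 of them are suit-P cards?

In the worst case for collecting suit-P cards, every non-suit-P card comes out first.
There are 32 + 17 + 52 + 42 + 55 + 10 + 35 = 243 non-suit-P cards altogether.
After those, each further card must be suit-P, so 243 + 7 = 250 draws guarantee 7 suit-P cards.

250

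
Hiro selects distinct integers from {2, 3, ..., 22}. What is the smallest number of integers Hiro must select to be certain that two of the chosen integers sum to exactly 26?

13

Group the elements by complementary pair {x, 26−x}: {4,22}, {5,21}, {6,20}, …, giving 9 two-element pairs, the single value 13 (it cannot pair with itself since the integers are distinct), and 2 integers whose partner 26−x falls outside [2,22].
Treating each of those 12 groups as a pigeonhole, one can pick one integer per group — 12 integers — with no two summing to 26.
The 13th integer lands in an occupied pair, forcing a sum of 26.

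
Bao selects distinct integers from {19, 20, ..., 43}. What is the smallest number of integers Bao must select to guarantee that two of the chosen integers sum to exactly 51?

19

Two chosen integers sum to 51 exactly when both halves of some pair {x, 51−x} with 19 ≤ x ≤ 51−x ≤ 32 are chosen — 7 such pairs.
The remaining 11 elements (those with no distinct partner in range) can never complete a 51-sum, so the worst case takes all of them and one from each pair: 11 + 7 = 18.
By pigeonhole, the 19th integer has to be the second member of some pair, so 18 + 1 = 19.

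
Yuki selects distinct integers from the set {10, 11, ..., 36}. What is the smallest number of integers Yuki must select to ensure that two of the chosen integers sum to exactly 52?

A set avoiding the sum 52 can contain at most one of each pair {x, 52−x}, plus the 7 elements whose complement lies outside the range or equal to its own complement.
The integers 10, …, 26 (17 of them) are such a set: any two sum to at least 10+11 = 21 and at most 25+26 = 51 < 52.
Pigeonhole: any 18th integer completes one of the 10 pairs, so 18 choices force a sum of 52.

18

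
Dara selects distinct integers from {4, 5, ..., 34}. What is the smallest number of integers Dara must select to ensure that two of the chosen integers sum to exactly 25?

Group the elements by complementary pair {x, 25−x}: {4,21}, {5,20}, {6,19}, …, giving 9 two-element pairs and 13 integers whose partner 25−x falls outside [4,34].
By the pigeonhole principle, treating each of those 22 groups as a pigeonhole, one can pick one integer per group — 22 integers — with no two summing to 25.
The 23rd integer lands in an occupied pair, forcing a sum of 25.

23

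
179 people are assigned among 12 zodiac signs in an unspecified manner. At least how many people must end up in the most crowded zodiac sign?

15

The 12 zodiac signs are the holes and the 179 people are the pigeons.
If every zodiac sign held at most 14 people, the total would be at most 12 × 14 = 168, which is less than 179.
So some zodiac sign holds at least ⌈179/12⌉ = 15 people.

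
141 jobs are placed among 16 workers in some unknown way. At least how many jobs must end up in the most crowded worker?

9

By the pigeonhole principle, the 16 workers are the holes and the 141 jobs are the pigeons.
If every worker held at most 8 jobs, the total would be at most 16 × 8 = 128, which is less than 141.
So some worker holds at least ⌈141/16⌉ = 9 jobs.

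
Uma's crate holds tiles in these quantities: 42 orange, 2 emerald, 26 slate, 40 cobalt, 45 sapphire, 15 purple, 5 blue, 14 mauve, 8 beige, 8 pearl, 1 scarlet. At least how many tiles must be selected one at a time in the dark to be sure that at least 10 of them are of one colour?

An adversary could hand out at most 9 tiles per colour (5 colours run out sooner): 9 + 2 + 9 + 9 + 9 + 9 + 5 + 9 + 8 + 8 + 1 = 78 tiles and still no colour has 10.
By pigeonhole, one more tile lands in a colour already at 9, so 79 draws are enough and 78 are not.

79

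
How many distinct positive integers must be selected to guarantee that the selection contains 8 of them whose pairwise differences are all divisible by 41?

Integers whose pairwise differences are multiples of 41 are exactly those sharing a remainder mod 41. The 41 residue classes mod 41 are the pigeonholes.
With 287 integers one could put 7 in each residue class and have no class reach 8.
The 288th integer pushes some class to 8, so 41·7 + 1 = 288.

288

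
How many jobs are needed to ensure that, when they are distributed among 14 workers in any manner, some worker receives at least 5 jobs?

With 56 jobs one could put exactly 4 in each of the 14 workers, and no worker would reach 5.
One more job must land in a worker that already has 4, giving it 5.
So 14 × 4 + 1 = 57 jobs are required.

57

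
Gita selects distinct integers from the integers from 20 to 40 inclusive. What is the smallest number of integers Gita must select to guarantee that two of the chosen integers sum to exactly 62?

Group the elements by complementary pair {x, 62−x}: {22,40}, {23,39}, {24,38}, …, giving 9 two-element pairs; the single value 31 (it cannot pair with itself since the integers are distinct); and 2 integers whose partner 62−x falls outside [20,40].
Pigeonhole: treating each of those 12 groups as a pigeonhole, one can pick one integer per group — 12 integers — with no two summing to 62.
The 13th integer lands in an occupied pair, forcing a sum of 62.

13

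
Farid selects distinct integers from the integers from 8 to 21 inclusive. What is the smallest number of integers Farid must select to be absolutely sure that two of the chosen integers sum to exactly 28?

9

Two chosen integers sum to 28 exactly when both halves of some pair {x, 28−x} with 8 ≤ x ≤ 28−x ≤ 20 are chosen — 6 such pairs.
The remaining 2 elements (those with no distinct partner in range) can never complete a 28-sum, so the worst case takes all of them and one from each pair: 2 + 6 = 8.
The 9th integer has to be the second member of some pair, so 8 + 1 = 9.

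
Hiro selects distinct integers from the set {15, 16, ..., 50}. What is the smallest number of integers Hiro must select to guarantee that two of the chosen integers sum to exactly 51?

26

A set avoiding the sum 51 can contain at most one of each pair {x, 51−x}, plus the 14 elements whose complement lies outside the range.
The integers 26, …, 50 (25 of them) are such a set: any two sum to at least 26+27 = 53 > 51.
Any 26th integer completes one of the 11 pairs, so 26 choices force a sum of 51.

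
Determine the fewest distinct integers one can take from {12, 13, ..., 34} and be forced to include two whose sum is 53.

A set avoiding the sum 53 can contain at most one of each pair {x, 53−x}, plus the 7 elements whose complement lies outside the range.
The integers 12, …, 26 (15 of them) are such a set: any two sum to at least 12+13 = 25 and at most 25+26 = 51 < 53.
Pigeonhole: any 16th integer completes one of the 8 pairs, so 16 choices force a sum of 53.

16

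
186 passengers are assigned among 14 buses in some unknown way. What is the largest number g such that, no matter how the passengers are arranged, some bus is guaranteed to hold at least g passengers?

14

The 14 buses are the holes and the 186 passengers are the pigeons.
If every bus held at most 13 passengers, the total would be at most 14 × 13 = 182, which is less than 186.
So some bus holds at least ⌈186/14⌉ = 14 passengers.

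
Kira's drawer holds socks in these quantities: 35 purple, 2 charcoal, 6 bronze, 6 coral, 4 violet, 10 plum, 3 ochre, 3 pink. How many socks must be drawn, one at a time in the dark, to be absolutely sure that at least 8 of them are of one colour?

Pigeonhole: put each drawn sock into a box by colour. The largest draw with every box below 8 takes min(count, 7) from each colour; colours with fewer than 7 contribute all they have.
Σ min(cᵢ, 7) = 7 + 2 + 6 + 6 + 4 + 7 + 3 + 3 = 38.
Draw number 38 + 1 = 39 must push one box to 8.

39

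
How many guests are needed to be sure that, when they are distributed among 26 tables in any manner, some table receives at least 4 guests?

With 78 guests one could put exactly 3 in each of the 26 tables, and no table would reach 4.
By the pigeonhole principle, one more guest must land in a table that already has 3, giving it 4.
So 26 × 3 + 1 = 79 guests are required.

79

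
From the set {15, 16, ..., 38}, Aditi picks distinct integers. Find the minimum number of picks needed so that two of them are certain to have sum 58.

16

Two chosen integers sum to 58 exactly when both halves of some pair {x, 58−x} with 20 ≤ x ≤ 58−x ≤ 38 are chosen — 9 such pairs.
The remaining 6 elements (those with no distinct partner in range) can never complete a 58-sum, so the worst case takes all of them and one from each pair: 6 + 9 = 15.
By the pigeonhole principle, the 16th integer has to be the second member of some pair, so 15 + 1 = 16.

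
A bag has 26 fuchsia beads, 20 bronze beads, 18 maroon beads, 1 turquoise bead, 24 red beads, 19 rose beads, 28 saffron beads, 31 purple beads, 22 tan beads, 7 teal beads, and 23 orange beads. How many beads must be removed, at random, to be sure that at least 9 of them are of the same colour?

81

By pigeonhole, the 11 colours are the holes; the beads drawn are the pigeons.
To avoid 9 of any one colour, the worst case takes at most 8 of each colour, or every bead of a colour that has fewer than 8.
That gives 8 + 8 + 8 + 1 + 8 + 8 + 8 + 8 + 8 + 7 + 8 = 80 beads with no colour reaching 9.
The next bead forces some colour to 9, so 80 + 1 = 81.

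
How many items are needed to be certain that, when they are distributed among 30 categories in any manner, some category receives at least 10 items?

With 270 items one could put exactly 9 in each of the 30 categories, and no category would reach 10.
One more item must land in a category that already has 9, giving it 10.
So 30 × 9 + 1 = 271 items are required.

271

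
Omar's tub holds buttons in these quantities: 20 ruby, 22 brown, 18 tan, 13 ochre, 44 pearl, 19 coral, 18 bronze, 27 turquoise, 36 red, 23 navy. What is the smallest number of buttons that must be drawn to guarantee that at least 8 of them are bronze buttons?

In the worst case for collecting bronze buttons, every non-bronze button comes out first.
There are 20 + 22 + 18 + 13 + 44 + 19 + 27 + 36 + 23 = 222 non-bronze buttons altogether.
After those, each further button must be bronze, so 222 + 8 = 230 draws guarantee 8 bronze buttons.

230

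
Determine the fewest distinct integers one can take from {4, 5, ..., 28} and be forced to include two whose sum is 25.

17

A set avoiding the sum 25 can contain at most one of each pair {x, 25−x}, plus the 7 elements whose complement lies outside the range.
The integers 13, …, 28 (16 of them) are such a set: any two sum to at least 13+14 = 27 > 25.
By the pigeonhole principle, any 17th integer completes one of the 9 pairs, so 17 choices force a sum of 25.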